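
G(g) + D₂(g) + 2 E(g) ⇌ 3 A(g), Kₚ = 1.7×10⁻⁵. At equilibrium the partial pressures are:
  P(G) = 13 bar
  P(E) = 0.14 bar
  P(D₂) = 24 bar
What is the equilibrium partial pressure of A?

At equilibrium, Kₚ = P(A)³ / (P(G)·P(D₂)·P(E)²) = 1.7×10⁻⁵.
(P(A))³ / ((13)·(24)·(0.14)²) = 1.7×10⁻⁵
P(A)³ = 1.04×10⁻⁴ ⇒ P(A) = 0.047 bar

P(A) = 0.047 bar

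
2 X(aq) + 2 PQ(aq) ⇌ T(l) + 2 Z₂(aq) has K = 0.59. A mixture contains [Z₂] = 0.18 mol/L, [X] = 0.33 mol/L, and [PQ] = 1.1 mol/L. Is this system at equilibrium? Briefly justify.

(T is a pure liquid — omitted from Q.)
Q = [Z₂]² / ([X]²·[PQ]²) = (0.18)² / ((0.33)²·(1.1)²) = 0.25
Q = 0.25 < K = 0.59: net forward reaction.

no; Q < K, reaction proceeds forward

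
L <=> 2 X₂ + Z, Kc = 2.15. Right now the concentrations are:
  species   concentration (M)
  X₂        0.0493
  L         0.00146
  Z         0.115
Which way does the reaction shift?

Qc = [X₂]²·[Z] / [L] = (0.0493)²·(0.115) / (0.00146) = 0.191
Qc = 0.191 < Kc = 2.15, so the forward reaction proceeds.

in the forward direction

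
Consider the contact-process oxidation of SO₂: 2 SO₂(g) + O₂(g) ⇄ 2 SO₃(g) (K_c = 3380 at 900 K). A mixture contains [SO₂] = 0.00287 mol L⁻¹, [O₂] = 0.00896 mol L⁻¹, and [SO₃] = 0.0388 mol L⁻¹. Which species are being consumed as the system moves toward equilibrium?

Q_c = [SO₃]² / ([SO₂]²·[O₂]) = (0.0388)² / ((0.00287)²·(0.00896)) = 20400
Q_c = 20400 > K_c = 3380: net reverse reaction.

SO₃ (products)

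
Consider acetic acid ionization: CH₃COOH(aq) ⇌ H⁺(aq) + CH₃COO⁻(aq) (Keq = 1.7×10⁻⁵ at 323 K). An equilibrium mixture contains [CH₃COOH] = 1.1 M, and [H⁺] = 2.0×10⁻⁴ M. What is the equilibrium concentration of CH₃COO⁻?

[CH₃COO⁻] = 0.093 M

At equilibrium, Keq = [H⁺]·[CH₃COO⁻] / [CH₃COOH] = 1.7×10⁻⁵.
(2.0×10⁻⁴)·([CH₃COO⁻]) / (1.1) = 1.7×10⁻⁵
[CH₃COO⁻] = 0.0935 = 0.093 M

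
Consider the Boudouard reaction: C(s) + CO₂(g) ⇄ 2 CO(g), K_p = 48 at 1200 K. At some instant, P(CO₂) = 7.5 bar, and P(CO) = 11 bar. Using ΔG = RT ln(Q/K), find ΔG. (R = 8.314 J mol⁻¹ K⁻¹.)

(C is a pure solid — omitted from Q_p.)
Q_p = P(CO)² / P(CO₂) = (11)² / (7.5) = 16.1
ΔG = RT ln(Q_p/K_p) = (8.314 J mol⁻¹ K⁻¹)(1200 K) × ln(16.1/48)
   = (9.977 kJ/mol)(-1.092) = -10.9 kJ/mol
ΔG < 0, so the forward reaction is spontaneous (proceeds forward).

ΔG = -10.9 kJ/mol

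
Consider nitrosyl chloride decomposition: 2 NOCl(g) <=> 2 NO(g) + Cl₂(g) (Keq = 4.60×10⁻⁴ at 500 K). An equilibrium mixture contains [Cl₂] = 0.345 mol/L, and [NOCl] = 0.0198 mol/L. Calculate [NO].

At equilibrium, Keq = [NO]²·[Cl₂] / [NOCl]² = 4.60×10⁻⁴.
([NO])²·(0.345) / (0.0198)² = 4.60×10⁻⁴
[NO]² = 5.23×10⁻⁷ ⇒ [NO] = 7.23×10⁻⁴ mol/L

[NO] = 7.23×10⁻⁴ mol/L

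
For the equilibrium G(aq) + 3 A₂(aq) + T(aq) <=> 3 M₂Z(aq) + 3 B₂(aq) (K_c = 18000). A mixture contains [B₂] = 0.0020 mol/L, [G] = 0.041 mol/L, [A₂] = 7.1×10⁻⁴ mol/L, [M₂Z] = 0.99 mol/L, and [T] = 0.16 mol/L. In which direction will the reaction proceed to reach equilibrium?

Q_c = [M₂Z]³·[B₂]³ / ([G]·[A₂]³·[T]) = (0.99)³·(0.0020)³ / ((0.041)·(7.1×10⁻⁴)³·(0.16)) = 3300
Q_c = 3300 < K_c = 18000, so the forward reaction proceeds.

to the right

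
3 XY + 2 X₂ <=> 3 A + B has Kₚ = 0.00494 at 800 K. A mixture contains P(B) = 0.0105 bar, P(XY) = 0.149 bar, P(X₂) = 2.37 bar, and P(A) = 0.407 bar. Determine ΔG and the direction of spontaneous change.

ΔG = 13.6 kJ/mol; the forward reaction is non-spontaneous

Qₚ = P(A)³·P(B) / (P(XY)³·P(X₂)²) = (0.407)³·(0.0105) / ((0.149)³·(2.37)²) = 0.0381
ΔG = RT ln(Qₚ/Kₚ) = (8.314 J mol⁻¹ K⁻¹)(800 K) × ln(0.0381/0.00494)
   = (6.651 kJ/mol)(2.043) = 13.6 kJ/mol
ΔG > 0, so the forward reaction is non-spontaneous (proceeds in reverse).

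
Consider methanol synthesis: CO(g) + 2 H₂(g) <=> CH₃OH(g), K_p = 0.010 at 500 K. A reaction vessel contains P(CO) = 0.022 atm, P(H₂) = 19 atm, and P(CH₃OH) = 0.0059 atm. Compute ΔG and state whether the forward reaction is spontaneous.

ΔG = -10.8 kJ/mol; the forward reaction is spontaneous

Q_p = P(CH₃OH) / (P(CO)·P(H₂)²) = (0.0059) / ((0.022)·(19)²) = 7.43×10⁻⁴
ΔG = RT ln(Q_p/K_p) = (8.314 J mol⁻¹ K⁻¹)(500 K) × ln(7.43×10⁻⁴/0.010)
   = (4.157 kJ/mol)(-2.600) = -10.8 kJ/mol
ΔG < 0, so the forward reaction is spontaneous (proceeds forward).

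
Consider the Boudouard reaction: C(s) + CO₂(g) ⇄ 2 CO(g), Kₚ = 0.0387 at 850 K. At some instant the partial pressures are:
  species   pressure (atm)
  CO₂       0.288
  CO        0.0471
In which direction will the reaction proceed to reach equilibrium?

forward (toward products)

(C is a pure solid — omitted from Qₚ.)
Qₚ = P(CO)² / P(CO₂) = (0.0471)² / (0.288) = 0.00770
Qₚ = 0.00770 < Kₚ = 0.0387, so the forward reaction proceeds.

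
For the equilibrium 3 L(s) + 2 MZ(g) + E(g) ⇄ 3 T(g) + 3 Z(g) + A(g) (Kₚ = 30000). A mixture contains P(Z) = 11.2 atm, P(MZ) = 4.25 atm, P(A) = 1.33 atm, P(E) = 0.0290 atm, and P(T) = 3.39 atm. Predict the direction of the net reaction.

(L is a pure solid — omitted from Qₚ.)
Qₚ = P(T)³·P(Z)³·P(A) / (P(MZ)²·P(E)) = (3.39)³·(11.2)³·(1.33) / ((4.25)²·(0.0290)) = 1.39e5
Qₚ = 1.39e5 > Kₚ = 30000, so the reverse reaction proceeds.

to the left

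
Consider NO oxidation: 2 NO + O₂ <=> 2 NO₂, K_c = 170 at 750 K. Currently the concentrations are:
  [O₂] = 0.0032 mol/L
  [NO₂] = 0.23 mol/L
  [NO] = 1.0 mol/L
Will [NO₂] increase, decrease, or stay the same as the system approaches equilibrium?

increase

Q_c = [NO₂]² / ([NO]²·[O₂]) = (0.23)² / ((1.0)²·(0.0032)) = 17
Q_c = 17 < K_c = 170: net forward reaction.
NO₂ is a product, so it increases.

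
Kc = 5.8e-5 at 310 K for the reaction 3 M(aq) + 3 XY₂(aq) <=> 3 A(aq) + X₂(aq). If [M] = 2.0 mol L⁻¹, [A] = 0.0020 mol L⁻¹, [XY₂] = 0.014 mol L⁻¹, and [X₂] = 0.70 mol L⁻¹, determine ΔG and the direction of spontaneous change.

Qc = [A]³·[X₂] / ([M]³·[XY₂]³) = (0.0020)³·(0.70) / ((2.0)³·(0.014)³) = 2.55e-4
ΔG = RT ln(Qc/Kc) = (8.314 J mol⁻¹ K⁻¹)(310 K) × ln(2.55e-4/5.8e-5)
   = (2.577 kJ/mol)(1.481) = 3.82 kJ/mol
ΔG > 0, so the forward reaction is non-spontaneous (proceeds in reverse).

ΔG = 3.82 kJ/mol; the forward reaction is non-spontaneous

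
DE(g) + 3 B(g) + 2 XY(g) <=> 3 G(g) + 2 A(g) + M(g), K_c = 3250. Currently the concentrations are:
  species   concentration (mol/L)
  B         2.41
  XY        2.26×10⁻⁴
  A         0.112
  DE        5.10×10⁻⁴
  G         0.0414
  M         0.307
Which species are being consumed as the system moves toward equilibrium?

DE, B, XY (reactants)

Q_c = [G]³·[A]²·[M] / ([DE]·[B]³·[XY]²) = (0.0414)³·(0.112)²·(0.307) / ((5.10×10⁻⁴)·(2.41)³·(2.26×10⁻⁴)²) = 749
Q_c = 749 < K_c = 3250: net forward reaction.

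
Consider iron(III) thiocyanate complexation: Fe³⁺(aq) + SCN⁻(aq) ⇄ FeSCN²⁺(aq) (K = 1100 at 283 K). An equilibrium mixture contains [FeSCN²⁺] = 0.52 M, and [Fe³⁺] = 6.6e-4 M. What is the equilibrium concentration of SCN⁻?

At equilibrium, K = [FeSCN²⁺] / ([Fe³⁺]·[SCN⁻]) = 1100.
(0.52) / ((6.6e-4)·([SCN⁻])) = 1100
[SCN⁻] = 0.716 = 0.72 M

[SCN⁻] = 0.72 M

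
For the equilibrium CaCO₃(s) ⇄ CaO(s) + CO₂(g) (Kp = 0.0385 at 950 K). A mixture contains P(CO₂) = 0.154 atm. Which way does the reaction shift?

toward reactants

(CaCO₃, CaO are pure solids — omitted from Qp.)
Qp = P(CO₂) = 0.154
Qp = 0.154 > Kp = 0.0385, so the reverse reaction proceeds.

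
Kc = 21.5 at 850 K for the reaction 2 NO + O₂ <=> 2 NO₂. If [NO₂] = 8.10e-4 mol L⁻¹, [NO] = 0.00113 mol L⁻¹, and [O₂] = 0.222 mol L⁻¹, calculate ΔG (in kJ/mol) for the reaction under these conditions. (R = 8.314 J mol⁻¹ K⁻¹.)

ΔG = -15.8 kJ/mol

Qc = [NO₂]² / ([NO]²·[O₂]) = (8.10e-4)² / ((0.00113)²·(0.222)) = 2.31
ΔG = RT ln(Qc/Kc) = (8.314 J mol⁻¹ K⁻¹)(850 K) × ln(2.31/21.5)
   = (7.067 kJ/mol)(-2.231) = -15.8 kJ/mol
ΔG < 0, so the forward reaction is spontaneous (proceeds forward).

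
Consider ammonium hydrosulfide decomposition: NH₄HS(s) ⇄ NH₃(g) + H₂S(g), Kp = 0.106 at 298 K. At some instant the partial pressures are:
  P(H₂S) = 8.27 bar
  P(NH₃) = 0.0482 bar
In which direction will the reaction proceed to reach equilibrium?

(NH₄HS is a pure solid — omitted from Qp.)
Qp = P(NH₃)·P(H₂S) = (0.0482)·(8.27) = 0.399
Qp = 0.399 > Kp = 0.106, so the reverse reaction proceeds.

in the reverse direction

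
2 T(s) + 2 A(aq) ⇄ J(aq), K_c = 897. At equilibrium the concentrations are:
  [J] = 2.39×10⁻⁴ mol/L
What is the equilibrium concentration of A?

[A] = 5.16×10⁻⁴ mol/L

(T is a pure solid — omitted from K_c.)
At equilibrium, K_c = [J] / [A]² = 897.
(2.39×10⁻⁴) / ([A])² = 897
[A]² = 2.66×10⁻⁷ ⇒ [A] = 5.16×10⁻⁴ mol/L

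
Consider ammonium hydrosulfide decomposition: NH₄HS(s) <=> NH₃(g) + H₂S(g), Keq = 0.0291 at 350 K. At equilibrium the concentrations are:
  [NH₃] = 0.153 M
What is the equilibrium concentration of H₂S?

[H₂S] = 0.190 M

(NH₄HS is a pure solid — omitted from Keq.)
At equilibrium, Keq = [NH₃]·[H₂S] = 0.0291.
(0.153)·([H₂S]) = 0.0291
[H₂S] = 0.190 M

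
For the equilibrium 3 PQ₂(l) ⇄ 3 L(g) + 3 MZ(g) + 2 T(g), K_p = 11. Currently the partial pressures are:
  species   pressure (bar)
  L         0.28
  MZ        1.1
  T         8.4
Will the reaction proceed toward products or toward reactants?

(PQ₂ is a pure liquid — omitted from Q_p.)
Q_p = P(L)³·P(MZ)³·P(T)² = (0.28)³·(1.1)³·(8.4)² = 2.1
Q_p = 2.1 < K_p = 11, so the forward reaction proceeds.

toward products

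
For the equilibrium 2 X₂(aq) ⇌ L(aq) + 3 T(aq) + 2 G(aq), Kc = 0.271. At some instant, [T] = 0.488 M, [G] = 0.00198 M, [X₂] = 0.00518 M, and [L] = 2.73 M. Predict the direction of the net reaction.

Qc = [L]·[T]³·[G]² / [X₂]² = (2.73)·(0.488)³·(0.00198)² / (0.00518)² = 0.0464
Qc = 0.0464 < Kc = 0.271, so the forward reaction proceeds.

forward (toward products)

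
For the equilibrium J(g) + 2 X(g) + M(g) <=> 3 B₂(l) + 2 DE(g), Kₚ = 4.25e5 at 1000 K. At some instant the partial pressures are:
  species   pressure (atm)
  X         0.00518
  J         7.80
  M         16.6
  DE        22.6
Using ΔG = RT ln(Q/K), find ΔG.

ΔG = -8.83 kJ/mol

(B₂ is a pure liquid — omitted from Qₚ.)
Qₚ = P(DE)² / (P(J)·P(X)²·P(M)) = (22.6)² / ((7.80)·(0.00518)²·(16.6)) = 1.47e5
ΔG = RT ln(Qₚ/Kₚ) = (8.314 J mol⁻¹ K⁻¹)(1000 K) × ln(1.47e5/4.25e5)
   = (8.314 kJ/mol)(-1.062) = -8.83 kJ/mol
ΔG < 0, so the forward reaction is spontaneous (proceeds forward).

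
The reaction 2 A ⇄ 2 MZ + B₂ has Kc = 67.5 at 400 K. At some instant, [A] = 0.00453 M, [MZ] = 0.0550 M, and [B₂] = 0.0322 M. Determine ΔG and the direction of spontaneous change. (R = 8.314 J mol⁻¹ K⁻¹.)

ΔG = -8.83 kJ/mol; the forward reaction is spontaneous

Qc = [MZ]²·[B₂] / [A]² = (0.0550)²·(0.0322) / (0.00453)² = 4.75
ΔG = RT ln(Qc/Kc) = (8.314 J mol⁻¹ K⁻¹)(400 K) × ln(4.75/67.5)
   = (3.326 kJ/mol)(-2.654) = -8.83 kJ/mol
ΔG < 0, so the forward reaction is spontaneous (proceeds forward).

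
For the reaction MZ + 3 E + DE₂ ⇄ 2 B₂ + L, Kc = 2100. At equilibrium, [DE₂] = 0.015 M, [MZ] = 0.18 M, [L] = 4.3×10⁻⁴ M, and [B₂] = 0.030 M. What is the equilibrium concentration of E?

[E] = 0.0041 M

At equilibrium, Kc = [B₂]²·[L] / ([MZ]·[E]³·[DE₂]) = 2100.
(0.030)²·(4.3×10⁻⁴) / ((0.18)·([E])³·(0.015)) = 2100
[E]³ = 6.83×10⁻⁸ ⇒ [E] = 0.0041 M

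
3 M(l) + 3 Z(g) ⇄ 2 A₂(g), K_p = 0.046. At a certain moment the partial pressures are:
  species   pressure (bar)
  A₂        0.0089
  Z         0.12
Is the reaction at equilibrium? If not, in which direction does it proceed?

(M is a pure liquid — omitted from Q_p.)
Q_p = P(A₂)² / P(Z)³ = (0.0089)² / (0.12)³ = 0.046
Q_p = 0.046 = K_p, so the system is already at equilibrium.

at equilibrium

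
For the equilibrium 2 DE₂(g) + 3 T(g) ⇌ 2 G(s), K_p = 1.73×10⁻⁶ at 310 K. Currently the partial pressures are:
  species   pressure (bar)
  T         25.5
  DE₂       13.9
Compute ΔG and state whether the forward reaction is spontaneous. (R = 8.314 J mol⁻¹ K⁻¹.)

(G is a pure solid — omitted from Q_p.)
Q_p = 1 / (P(DE₂)²·P(T)³) = 1 / ((13.9)²·(25.5)³) = 3.12×10⁻⁷
ΔG = RT ln(Q_p/K_p) = (8.314 J mol⁻¹ K⁻¹)(310 K) × ln(3.12×10⁻⁷/1.73×10⁻⁶)
   = (2.577 kJ/mol)(-1.713) = -4.41 kJ/mol
ΔG < 0, so the forward reaction is spontaneous (proceeds forward).

ΔG = -4.41 kJ/mol; the forward reaction is spontaneous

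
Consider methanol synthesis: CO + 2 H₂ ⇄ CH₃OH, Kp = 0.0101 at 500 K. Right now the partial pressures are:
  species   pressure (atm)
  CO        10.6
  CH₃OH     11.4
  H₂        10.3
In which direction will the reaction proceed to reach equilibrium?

neither direction; the system is at equilibrium

Qp = P(CH₃OH) / (P(CO)·P(H₂)²) = (11.4) / ((10.6)·(10.3)²) = 0.0101
Qp = 0.0101 = Kp, so the system is already at equilibrium.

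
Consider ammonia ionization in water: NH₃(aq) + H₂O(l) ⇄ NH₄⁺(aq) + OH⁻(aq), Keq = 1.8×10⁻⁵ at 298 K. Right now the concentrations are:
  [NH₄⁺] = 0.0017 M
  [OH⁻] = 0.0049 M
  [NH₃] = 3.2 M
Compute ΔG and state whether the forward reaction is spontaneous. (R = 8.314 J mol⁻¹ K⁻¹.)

(H₂O is a pure liquid — omitted from Q.)
Q = [NH₄⁺]·[OH⁻] / [NH₃] = (0.0017)·(0.0049) / (3.2) = 2.60×10⁻⁶
ΔG = RT ln(Q/Keq) = (8.314 J mol⁻¹ K⁻¹)(298 K) × ln(2.60×10⁻⁶/1.8×10⁻⁵)
   = (2.478 kJ/mol)(-1.935) = -4.79 kJ/mol
ΔG < 0, so the forward reaction is spontaneous (proceeds forward).

ΔG = -4.79 kJ/mol; the forward reaction is spontaneous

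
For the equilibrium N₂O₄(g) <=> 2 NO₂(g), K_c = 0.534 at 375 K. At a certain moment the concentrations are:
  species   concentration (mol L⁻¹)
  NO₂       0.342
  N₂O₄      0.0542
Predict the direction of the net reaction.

in the reverse direction

Q_c = [NO₂]² / [N₂O₄] = (0.342)² / (0.0542) = 2.16
Q_c = 2.16 > K_c = 0.534, so the reverse reaction proceeds.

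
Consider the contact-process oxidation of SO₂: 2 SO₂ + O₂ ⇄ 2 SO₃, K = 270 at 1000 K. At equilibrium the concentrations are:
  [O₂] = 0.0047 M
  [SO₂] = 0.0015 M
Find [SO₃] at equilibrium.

At equilibrium, K = [SO₃]² / ([SO₂]²·[O₂]) = 270.
([SO₃])² / ((0.0015)²·(0.0047)) = 270
[SO₃]² = 2.86×10⁻⁶ ⇒ [SO₃] = 0.0017 M

[SO₃] = 0.0017 M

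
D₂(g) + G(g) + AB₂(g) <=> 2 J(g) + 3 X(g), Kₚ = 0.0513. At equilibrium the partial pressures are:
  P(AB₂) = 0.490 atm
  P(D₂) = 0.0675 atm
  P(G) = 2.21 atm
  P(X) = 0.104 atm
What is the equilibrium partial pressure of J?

At equilibrium, Kₚ = P(J)²·P(X)³ / (P(D₂)·P(G)·P(AB₂)) = 0.0513.
(P(J))²·(0.104)³ / ((0.0675)·(2.21)·(0.490)) = 0.0513
P(J)² = 3.33 ⇒ P(J) = 1.83 atm

P(J) = 1.83 atm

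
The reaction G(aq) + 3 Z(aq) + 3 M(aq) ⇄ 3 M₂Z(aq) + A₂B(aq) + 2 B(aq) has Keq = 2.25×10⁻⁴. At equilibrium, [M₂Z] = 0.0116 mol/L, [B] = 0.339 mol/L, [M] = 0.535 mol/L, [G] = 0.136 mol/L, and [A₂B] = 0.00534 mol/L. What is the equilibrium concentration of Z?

At equilibrium, Keq = [M₂Z]³·[A₂B]·[B]² / ([G]·[Z]³·[M]³) = 2.25×10⁻⁴.
(0.0116)³·(0.00534)·(0.339)² / ((0.136)·([Z])³·(0.535)³) = 2.25×10⁻⁴
[Z]³ = 2.04×10⁻⁴ ⇒ [Z] = 0.0589 mol/L

[Z] = 0.0589 mol/L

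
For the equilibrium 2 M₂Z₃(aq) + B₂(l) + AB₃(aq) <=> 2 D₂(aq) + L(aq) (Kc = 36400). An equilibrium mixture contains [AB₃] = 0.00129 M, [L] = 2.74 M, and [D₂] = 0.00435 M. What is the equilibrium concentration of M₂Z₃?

[M₂Z₃] = 0.00105 M

(B₂ is a pure liquid — omitted from Kc.)
At equilibrium, Kc = [D₂]²·[L] / ([M₂Z₃]²·[AB₃]) = 36400.
(0.00435)²·(2.74) / (([M₂Z₃])²·(0.00129)) = 36400
[M₂Z₃]² = 1.10×10⁻⁶ ⇒ [M₂Z₃] = 0.00105 M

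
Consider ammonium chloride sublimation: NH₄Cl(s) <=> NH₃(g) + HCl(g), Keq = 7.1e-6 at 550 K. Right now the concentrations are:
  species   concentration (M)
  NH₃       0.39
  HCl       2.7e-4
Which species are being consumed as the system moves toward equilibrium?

(NH₄Cl is a pure solid — omitted from Q.)
Q = [NH₃]·[HCl] = (0.39)·(2.7e-4) = 1.1e-4
Q = 1.1e-4 > Keq = 7.1e-6: net reverse reaction.

NH₃, HCl (products)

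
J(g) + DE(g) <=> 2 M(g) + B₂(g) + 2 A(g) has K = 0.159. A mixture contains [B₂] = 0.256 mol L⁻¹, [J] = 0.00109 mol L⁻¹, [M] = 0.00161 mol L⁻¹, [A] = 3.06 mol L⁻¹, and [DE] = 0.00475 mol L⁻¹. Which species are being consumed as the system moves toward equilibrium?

M, B₂, A (products)

Q = [M]²·[B₂]·[A]² / ([J]·[DE]) = (0.00161)²·(0.256)·(3.06)² / ((0.00109)·(0.00475)) = 1.20
Q = 1.20 > K = 0.159: net reverse reaction.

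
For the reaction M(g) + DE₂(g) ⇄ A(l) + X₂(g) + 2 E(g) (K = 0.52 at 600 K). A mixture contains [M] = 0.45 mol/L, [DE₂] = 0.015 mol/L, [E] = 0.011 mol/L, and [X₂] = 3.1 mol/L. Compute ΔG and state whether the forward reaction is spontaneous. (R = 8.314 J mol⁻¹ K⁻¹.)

ΔG = -11.2 kJ/mol; the forward reaction is spontaneous

(A is a pure liquid — omitted from Q.)
Q = [X₂]·[E]² / ([M]·[DE₂]) = (3.1)·(0.011)² / ((0.45)·(0.015)) = 0.0556
ΔG = RT ln(Q/K) = (8.314 J mol⁻¹ K⁻¹)(600 K) × ln(0.0556/0.52)
   = (4.988 kJ/mol)(-2.236) = -11.2 kJ/mol
ΔG < 0, so the forward reaction is spontaneous (proceeds forward).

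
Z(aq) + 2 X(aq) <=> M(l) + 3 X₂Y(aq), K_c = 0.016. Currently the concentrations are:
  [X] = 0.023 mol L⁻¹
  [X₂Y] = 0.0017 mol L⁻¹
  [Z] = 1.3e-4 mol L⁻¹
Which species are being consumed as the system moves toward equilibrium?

(M is a pure liquid — omitted from Q_c.)
Q_c = [X₂Y]³ / ([Z]·[X]²) = (0.0017)³ / ((1.3e-4)·(0.023)²) = 0.071
Q_c = 0.071 > K_c = 0.016: net reverse reaction.

M, X₂Y (products)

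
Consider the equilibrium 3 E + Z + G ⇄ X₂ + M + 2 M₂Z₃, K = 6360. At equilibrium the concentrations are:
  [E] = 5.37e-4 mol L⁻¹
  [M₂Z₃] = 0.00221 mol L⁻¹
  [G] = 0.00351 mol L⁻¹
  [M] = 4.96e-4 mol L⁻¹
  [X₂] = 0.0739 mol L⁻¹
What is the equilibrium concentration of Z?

[Z] = 0.0518 mol L⁻¹

At equilibrium, K = [X₂]·[M]·[M₂Z₃]² / ([E]³·[Z]·[G]) = 6360.
(0.0739)·(4.96e-4)·(0.00221)² / ((5.37e-4)³·([Z])·(0.00351)) = 6360
[Z] = 0.0518 mol L⁻¹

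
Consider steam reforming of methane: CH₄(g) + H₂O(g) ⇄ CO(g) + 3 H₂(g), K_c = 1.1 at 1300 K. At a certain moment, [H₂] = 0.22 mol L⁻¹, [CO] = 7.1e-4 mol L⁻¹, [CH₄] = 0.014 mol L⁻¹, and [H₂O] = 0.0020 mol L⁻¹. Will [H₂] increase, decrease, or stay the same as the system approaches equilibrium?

Q_c = [CO]·[H₂]³ / ([CH₄]·[H₂O]) = (7.1e-4)·(0.22)³ / ((0.014)·(0.0020)) = 0.27
Q_c = 0.27 < K_c = 1.1: net forward reaction.
H₂ is a product, so it increases.

increase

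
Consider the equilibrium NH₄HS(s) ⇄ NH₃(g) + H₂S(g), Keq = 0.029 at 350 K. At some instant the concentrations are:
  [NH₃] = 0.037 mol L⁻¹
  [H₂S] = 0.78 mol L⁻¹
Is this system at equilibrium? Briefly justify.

yes, at equilibrium

(NH₄HS is a pure solid — omitted from Q.)
Q = [NH₃]·[H₂S] = (0.037)·(0.78) = 0.029
Q = 0.029 = Keq; the system is at equilibrium.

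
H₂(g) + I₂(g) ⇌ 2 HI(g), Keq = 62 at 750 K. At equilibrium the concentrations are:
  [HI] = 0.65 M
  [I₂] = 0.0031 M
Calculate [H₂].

[H₂] = 2.2 M

At equilibrium, Keq = [HI]² / ([H₂]·[I₂]) = 62.
(0.65)² / (([H₂])·(0.0031)) = 62
[H₂] = 2.20 = 2.2 M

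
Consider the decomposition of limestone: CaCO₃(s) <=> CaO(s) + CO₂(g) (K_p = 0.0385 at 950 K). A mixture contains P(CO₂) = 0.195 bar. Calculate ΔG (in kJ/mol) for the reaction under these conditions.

ΔG = 12.8 kJ/mol

(CaCO₃, CaO are pure solids — omitted from Q_p.)
Q_p = P(CO₂) = 0.195
ΔG = RT ln(Q_p/K_p) = (8.314 J mol⁻¹ K⁻¹)(950 K) × ln(0.195/0.0385)
   = (7.898 kJ/mol)(1.622) = 12.8 kJ/mol
ΔG > 0, so the forward reaction is non-spontaneous (proceeds in reverse).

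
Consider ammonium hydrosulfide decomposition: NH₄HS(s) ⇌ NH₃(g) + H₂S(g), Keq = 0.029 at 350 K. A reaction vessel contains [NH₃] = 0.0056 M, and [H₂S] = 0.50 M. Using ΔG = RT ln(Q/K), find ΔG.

ΔG = -6.80 kJ/mol

(NH₄HS is a pure solid — omitted from Q.)
Q = [NH₃]·[H₂S] = (0.0056)·(0.50) = 0.00280
ΔG = RT ln(Q/Keq) = (8.314 J mol⁻¹ K⁻¹)(350 K) × ln(0.00280/0.029)
   = (2.910 kJ/mol)(-2.338) = -6.80 kJ/mol
ΔG < 0, so the forward reaction is spontaneous (proceeds forward).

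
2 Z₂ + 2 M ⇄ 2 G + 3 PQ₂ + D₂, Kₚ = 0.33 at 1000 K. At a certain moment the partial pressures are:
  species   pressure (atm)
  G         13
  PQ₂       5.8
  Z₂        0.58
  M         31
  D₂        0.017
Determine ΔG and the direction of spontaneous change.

ΔG = 13.8 kJ/mol; the forward reaction is non-spontaneous

Qₚ = P(G)²·P(PQ₂)³·P(D₂) / (P(Z₂)²·P(M)²) = (13)²·(5.8)³·(0.017) / ((0.58)²·(31)²) = 1.73
ΔG = RT ln(Qₚ/Kₚ) = (8.314 J mol⁻¹ K⁻¹)(1000 K) × ln(1.73/0.33)
   = (8.314 kJ/mol)(1.657) = 13.8 kJ/mol
ΔG > 0, so the forward reaction is non-spontaneous (proceeds in reverse).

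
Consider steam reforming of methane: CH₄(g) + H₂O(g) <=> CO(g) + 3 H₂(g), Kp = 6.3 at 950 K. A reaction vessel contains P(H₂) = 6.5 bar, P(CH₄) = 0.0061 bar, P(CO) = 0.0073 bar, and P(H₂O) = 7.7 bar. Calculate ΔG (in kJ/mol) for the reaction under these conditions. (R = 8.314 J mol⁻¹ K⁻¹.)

ΔG = 15.1 kJ/mol

Qp = P(CO)·P(H₂)³ / (P(CH₄)·P(H₂O)) = (0.0073)·(6.5)³ / ((0.0061)·(7.7)) = 42.7
ΔG = RT ln(Qp/Kp) = (8.314 J mol⁻¹ K⁻¹)(950 K) × ln(42.7/6.3)
   = (7.898 kJ/mol)(1.914) = 15.1 kJ/mol
ΔG > 0, so the forward reaction is non-spontaneous (proceeds in reverse).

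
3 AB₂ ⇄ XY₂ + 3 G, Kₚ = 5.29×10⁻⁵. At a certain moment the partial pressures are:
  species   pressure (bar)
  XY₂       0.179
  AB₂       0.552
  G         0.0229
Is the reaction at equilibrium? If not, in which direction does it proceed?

to the right

Qₚ = P(XY₂)·P(G)³ / P(AB₂)³ = (0.179)·(0.0229)³ / (0.552)³ = 1.28×10⁻⁵
Qₚ = 1.28×10⁻⁵ < Kₚ = 5.29×10⁻⁵, so the forward reaction proceeds.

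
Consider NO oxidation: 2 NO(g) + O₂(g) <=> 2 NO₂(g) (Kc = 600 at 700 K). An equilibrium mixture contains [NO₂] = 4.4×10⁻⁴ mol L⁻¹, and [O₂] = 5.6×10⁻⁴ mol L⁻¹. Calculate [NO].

At equilibrium, Kc = [NO₂]² / ([NO]²·[O₂]) = 600.
(4.4×10⁻⁴)² / (([NO])²·(5.6×10⁻⁴)) = 600
[NO]² = 5.76×10⁻⁷ ⇒ [NO] = 7.6×10⁻⁴ mol L⁻¹

[NO] = 7.6×10⁻⁴ mol L⁻¹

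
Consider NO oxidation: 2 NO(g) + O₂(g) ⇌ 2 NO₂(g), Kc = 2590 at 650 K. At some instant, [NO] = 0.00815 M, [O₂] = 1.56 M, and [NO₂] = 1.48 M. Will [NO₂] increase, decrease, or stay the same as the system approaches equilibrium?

Qc = [NO₂]² / ([NO]²·[O₂]) = (1.48)² / ((0.00815)²·(1.56)) = 21100
Qc = 21100 > Kc = 2590: net reverse reaction.
NO₂ is a product, so it decreases.

decrease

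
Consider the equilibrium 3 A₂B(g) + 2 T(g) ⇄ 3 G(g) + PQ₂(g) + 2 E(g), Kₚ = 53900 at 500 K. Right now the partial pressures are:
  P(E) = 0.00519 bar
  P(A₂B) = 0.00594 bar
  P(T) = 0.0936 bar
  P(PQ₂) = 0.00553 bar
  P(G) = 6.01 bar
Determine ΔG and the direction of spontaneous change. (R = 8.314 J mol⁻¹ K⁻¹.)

ΔG = -4.65 kJ/mol; the forward reaction is spontaneous

Qₚ = P(G)³·P(PQ₂)·P(E)² / (P(A₂B)³·P(T)²) = (6.01)³·(0.00553)·(0.00519)² / ((0.00594)³·(0.0936)²) = 17600
ΔG = RT ln(Qₚ/Kₚ) = (8.314 J mol⁻¹ K⁻¹)(500 K) × ln(17600/53900)
   = (4.157 kJ/mol)(-1.119) = -4.65 kJ/mol
ΔG < 0, so the forward reaction is spontaneous (proceeds forward).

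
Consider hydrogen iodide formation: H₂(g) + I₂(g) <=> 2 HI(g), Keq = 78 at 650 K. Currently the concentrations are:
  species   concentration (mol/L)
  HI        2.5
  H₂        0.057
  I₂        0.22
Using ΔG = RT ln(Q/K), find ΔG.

Q = [HI]² / ([H₂]·[I₂]) = (2.5)² / ((0.057)·(0.22)) = 498
ΔG = RT ln(Q/Keq) = (8.314 J mol⁻¹ K⁻¹)(650 K) × ln(498/78)
   = (5.404 kJ/mol)(1.854) = 10.0 kJ/mol
ΔG > 0, so the forward reaction is non-spontaneous (proceeds in reverse).

ΔG = 10.0 kJ/mol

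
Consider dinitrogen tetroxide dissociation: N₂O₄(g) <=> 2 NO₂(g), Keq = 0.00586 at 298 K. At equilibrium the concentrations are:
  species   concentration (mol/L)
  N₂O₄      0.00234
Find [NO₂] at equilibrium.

At equilibrium, Keq = [NO₂]² / [N₂O₄] = 0.00586.
([NO₂])² / (0.00234) = 0.00586
[NO₂]² = 1.37×10⁻⁵ ⇒ [NO₂] = 0.00370 mol/L

[NO₂] = 0.00370 mol/L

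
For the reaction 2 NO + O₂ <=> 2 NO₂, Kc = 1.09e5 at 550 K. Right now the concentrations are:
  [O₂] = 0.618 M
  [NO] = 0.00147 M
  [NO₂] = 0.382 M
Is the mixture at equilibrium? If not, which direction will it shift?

yes, at equilibrium

Qc = [NO₂]² / ([NO]²·[O₂]) = (0.382)² / ((0.00147)²·(0.618)) = 1.09e5
Qc = 1.09e5 = Kc; the system is at equilibrium.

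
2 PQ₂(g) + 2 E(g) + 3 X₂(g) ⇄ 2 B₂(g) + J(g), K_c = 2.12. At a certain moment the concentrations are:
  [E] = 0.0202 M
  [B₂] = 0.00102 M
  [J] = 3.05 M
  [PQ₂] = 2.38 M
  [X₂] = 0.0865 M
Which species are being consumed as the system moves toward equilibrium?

none (at equilibrium)

Q_c = [B₂]²·[J] / ([PQ₂]²·[E]²·[X₂]³) = (0.00102)²·(3.05) / ((2.38)²·(0.0202)²·(0.0865)³) = 2.12
Q_c = 2.12 = K_c; the system is at equilibrium.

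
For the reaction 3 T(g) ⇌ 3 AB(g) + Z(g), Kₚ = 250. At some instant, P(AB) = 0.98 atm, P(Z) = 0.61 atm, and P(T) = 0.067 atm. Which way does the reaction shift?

Qₚ = P(AB)³·P(Z) / P(T)³ = (0.98)³·(0.61) / (0.067)³ = 1900
Qₚ = 1900 > Kₚ = 250, so the reverse reaction proceeds.

to the left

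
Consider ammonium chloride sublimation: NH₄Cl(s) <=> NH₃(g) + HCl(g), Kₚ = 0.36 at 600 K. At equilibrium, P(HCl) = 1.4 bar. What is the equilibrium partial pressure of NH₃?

(NH₄Cl is a pure solid — omitted from Kₚ.)
At equilibrium, Kₚ = P(NH₃)·P(HCl) = 0.36.
(P(NH₃))·(1.4) = 0.36
P(NH₃) = 0.257 = 0.26 bar

P(NH₃) = 0.26 bar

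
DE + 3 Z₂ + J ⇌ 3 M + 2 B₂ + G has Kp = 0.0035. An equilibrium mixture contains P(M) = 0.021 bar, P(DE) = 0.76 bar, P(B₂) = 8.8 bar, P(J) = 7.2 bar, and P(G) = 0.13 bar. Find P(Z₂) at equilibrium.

At equilibrium, Kp = P(M)³·P(B₂)²·P(G) / (P(DE)·P(Z₂)³·P(J)) = 0.0035.
(0.021)³·(8.8)²·(0.13) / ((0.76)·(P(Z₂))³·(7.2)) = 0.0035
P(Z₂)³ = 0.00487 ⇒ P(Z₂) = 0.17 bar

P(Z₂) = 0.17 bar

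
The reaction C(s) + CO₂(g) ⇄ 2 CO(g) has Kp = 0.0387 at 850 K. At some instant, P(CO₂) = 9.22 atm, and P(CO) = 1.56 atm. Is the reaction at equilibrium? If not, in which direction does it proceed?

(C is a pure solid — omitted from Qp.)
Qp = P(CO)² / P(CO₂) = (1.56)² / (9.22) = 0.264
Qp = 0.264 > Kp = 0.0387, so the reverse reaction proceeds.

toward reactants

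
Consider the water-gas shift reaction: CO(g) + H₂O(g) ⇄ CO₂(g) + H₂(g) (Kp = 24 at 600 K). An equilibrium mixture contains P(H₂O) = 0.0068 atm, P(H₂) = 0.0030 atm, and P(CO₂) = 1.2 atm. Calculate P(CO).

P(CO) = 0.022 atm

At equilibrium, Kp = P(CO₂)·P(H₂) / (P(CO)·P(H₂O)) = 24.
(1.2)·(0.0030) / ((P(CO))·(0.0068)) = 24
P(CO) = 0.0221 = 0.022 atm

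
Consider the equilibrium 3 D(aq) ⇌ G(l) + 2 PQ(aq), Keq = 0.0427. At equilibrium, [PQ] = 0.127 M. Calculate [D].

[D] = 0.723 M

(G is a pure liquid — omitted from Keq.)
At equilibrium, Keq = [PQ]² / [D]³ = 0.0427.
(0.127)² / ([D])³ = 0.0427
[D]³ = 0.378 ⇒ [D] = 0.723 M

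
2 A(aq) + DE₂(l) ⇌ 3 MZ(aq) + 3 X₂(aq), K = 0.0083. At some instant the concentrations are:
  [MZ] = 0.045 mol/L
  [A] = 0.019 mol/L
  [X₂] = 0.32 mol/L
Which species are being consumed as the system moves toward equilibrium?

(DE₂ is a pure liquid — omitted from Q.)
Q = [MZ]³·[X₂]³ / [A]² = (0.045)³·(0.32)³ / (0.019)² = 0.0083
Q = 0.0083 = K; the system is at equilibrium.

none (at equilibrium)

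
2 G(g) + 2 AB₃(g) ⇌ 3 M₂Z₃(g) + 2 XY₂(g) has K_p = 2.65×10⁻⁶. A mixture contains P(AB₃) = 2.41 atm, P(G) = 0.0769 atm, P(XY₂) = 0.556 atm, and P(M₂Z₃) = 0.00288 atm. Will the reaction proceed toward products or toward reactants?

toward products

Q_p = P(M₂Z₃)³·P(XY₂)² / (P(G)²·P(AB₃)²) = (0.00288)³·(0.556)² / ((0.0769)²·(2.41)²) = 2.15×10⁻⁷
Q_p = 2.15×10⁻⁷ < K_p = 2.65×10⁻⁶, so the forward reaction proceeds.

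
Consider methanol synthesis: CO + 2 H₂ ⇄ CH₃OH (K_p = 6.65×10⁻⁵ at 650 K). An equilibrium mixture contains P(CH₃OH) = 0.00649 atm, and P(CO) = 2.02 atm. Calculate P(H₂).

At equilibrium, K_p = P(CH₃OH) / (P(CO)·P(H₂)²) = 6.65×10⁻⁵.
(0.00649) / ((2.02)·(P(H₂))²) = 6.65×10⁻⁵
P(H₂)² = 48.3 ⇒ P(H₂) = 6.95 atm

P(H₂) = 6.95 atm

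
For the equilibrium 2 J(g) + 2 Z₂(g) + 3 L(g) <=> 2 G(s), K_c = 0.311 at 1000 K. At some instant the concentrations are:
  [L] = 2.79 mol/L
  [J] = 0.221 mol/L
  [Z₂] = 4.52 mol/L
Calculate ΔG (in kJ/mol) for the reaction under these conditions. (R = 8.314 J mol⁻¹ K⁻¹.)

(G is a pure solid — omitted from Q_c.)
Q_c = 1 / ([J]²·[Z₂]²·[L]³) = 1 / ((0.221)²·(4.52)²·(2.79)³) = 0.0461
ΔG = RT ln(Q_c/K_c) = (8.314 J mol⁻¹ K⁻¹)(1000 K) × ln(0.0461/0.311)
   = (8.314 kJ/mol)(-1.909) = -15.9 kJ/mol
ΔG < 0, so the forward reaction is spontaneous (proceeds forward).

ΔG = -15.9 kJ/mol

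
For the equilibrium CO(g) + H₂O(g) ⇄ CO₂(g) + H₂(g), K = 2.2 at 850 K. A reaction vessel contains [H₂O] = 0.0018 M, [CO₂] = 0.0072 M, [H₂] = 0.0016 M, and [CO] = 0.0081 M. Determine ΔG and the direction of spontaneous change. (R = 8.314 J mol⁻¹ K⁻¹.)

ΔG = -7.24 kJ/mol; the forward reaction is spontaneous

Q = [CO₂]·[H₂] / ([CO]·[H₂O]) = (0.0072)·(0.0016) / ((0.0081)·(0.0018)) = 0.790
ΔG = RT ln(Q/K) = (8.314 J mol⁻¹ K⁻¹)(850 K) × ln(0.790/2.2)
   = (7.067 kJ/mol)(-1.024) = -7.24 kJ/mol
ΔG < 0, so the forward reaction is spontaneous (proceeds forward).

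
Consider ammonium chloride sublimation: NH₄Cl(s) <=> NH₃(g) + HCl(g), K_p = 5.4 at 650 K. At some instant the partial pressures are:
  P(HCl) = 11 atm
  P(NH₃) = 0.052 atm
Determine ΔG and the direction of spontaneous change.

(NH₄Cl is a pure solid — omitted from Q_p.)
Q_p = P(NH₃)·P(HCl) = (0.052)·(11) = 0.572
ΔG = RT ln(Q_p/K_p) = (8.314 J mol⁻¹ K⁻¹)(650 K) × ln(0.572/5.4)
   = (5.404 kJ/mol)(-2.245) = -12.1 kJ/mol
ΔG < 0, so the forward reaction is spontaneous (proceeds forward).

ΔG = -12.1 kJ/mol; the forward reaction is spontaneous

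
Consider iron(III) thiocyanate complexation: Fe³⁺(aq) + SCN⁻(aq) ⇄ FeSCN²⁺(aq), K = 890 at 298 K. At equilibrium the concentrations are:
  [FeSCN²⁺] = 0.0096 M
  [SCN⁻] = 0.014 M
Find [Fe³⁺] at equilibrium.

At equilibrium, K = [FeSCN²⁺] / ([Fe³⁺]·[SCN⁻]) = 890.
(0.0096) / (([Fe³⁺])·(0.014)) = 890
[Fe³⁺] = 7.70e-4 = 7.7e-4 M

[Fe³⁺] = 7.7e-4 M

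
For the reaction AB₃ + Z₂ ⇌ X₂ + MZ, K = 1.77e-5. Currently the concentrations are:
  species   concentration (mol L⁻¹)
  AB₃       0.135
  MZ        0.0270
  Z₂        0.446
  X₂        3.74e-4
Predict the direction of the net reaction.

Q = [X₂]·[MZ] / ([AB₃]·[Z₂]) = (3.74e-4)·(0.0270) / ((0.135)·(0.446)) = 1.68e-4
Q = 1.68e-4 > K = 1.77e-5, so the reverse reaction proceeds.

toward reactants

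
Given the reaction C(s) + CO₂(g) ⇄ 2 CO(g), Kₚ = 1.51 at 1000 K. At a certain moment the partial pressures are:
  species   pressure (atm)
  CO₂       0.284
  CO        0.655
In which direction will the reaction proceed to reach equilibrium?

(C is a pure solid — omitted from Qₚ.)
Qₚ = P(CO)² / P(CO₂) = (0.655)² / (0.284) = 1.51
Qₚ = 1.51 = Kₚ, so the system is already at equilibrium.

at equilibrium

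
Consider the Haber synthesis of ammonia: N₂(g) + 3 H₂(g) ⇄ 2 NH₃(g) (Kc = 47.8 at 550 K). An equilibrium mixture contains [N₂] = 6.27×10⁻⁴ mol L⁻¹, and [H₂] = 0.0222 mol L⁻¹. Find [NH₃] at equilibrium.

[NH₃] = 5.73×10⁻⁴ mol L⁻¹

At equilibrium, Kc = [NH₃]² / ([N₂]·[H₂]³) = 47.8.
([NH₃])² / ((6.27×10⁻⁴)·(0.0222)³) = 47.8
[NH₃]² = 3.28×10⁻⁷ ⇒ [NH₃] = 5.73×10⁻⁴ mol L⁻¹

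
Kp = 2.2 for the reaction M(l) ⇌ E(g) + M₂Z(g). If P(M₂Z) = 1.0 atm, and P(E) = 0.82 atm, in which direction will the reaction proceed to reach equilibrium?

(M is a pure liquid — omitted from Qp.)
Qp = P(E)·P(M₂Z) = (0.82)·(1.0) = 0.82
Qp = 0.82 < Kp = 2.2, so the forward reaction proceeds.

forward (toward products)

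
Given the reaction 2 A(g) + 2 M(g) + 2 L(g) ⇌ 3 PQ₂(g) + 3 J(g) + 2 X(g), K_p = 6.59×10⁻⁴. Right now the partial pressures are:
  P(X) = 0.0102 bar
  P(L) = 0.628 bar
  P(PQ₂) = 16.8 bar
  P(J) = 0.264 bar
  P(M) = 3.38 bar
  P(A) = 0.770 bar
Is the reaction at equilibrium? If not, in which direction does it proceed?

Q_p = P(PQ₂)³·P(J)³·P(X)² / (P(A)²·P(M)²·P(L)²) = (16.8)³·(0.264)³·(0.0102)² / ((0.770)²·(3.38)²·(0.628)²) = 0.00340
Q_p = 0.00340 > K_p = 6.59×10⁻⁴, so the reverse reaction proceeds.

toward reactants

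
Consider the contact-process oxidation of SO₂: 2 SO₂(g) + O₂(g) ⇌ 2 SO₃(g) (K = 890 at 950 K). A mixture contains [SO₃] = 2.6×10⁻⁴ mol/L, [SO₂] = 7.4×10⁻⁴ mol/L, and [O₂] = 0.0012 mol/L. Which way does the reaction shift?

forward (toward products)

Q = [SO₃]² / ([SO₂]²·[O₂]) = (2.6×10⁻⁴)² / ((7.4×10⁻⁴)²·(0.0012)) = 100
Q = 100 < K = 890, so the forward reaction proceeds.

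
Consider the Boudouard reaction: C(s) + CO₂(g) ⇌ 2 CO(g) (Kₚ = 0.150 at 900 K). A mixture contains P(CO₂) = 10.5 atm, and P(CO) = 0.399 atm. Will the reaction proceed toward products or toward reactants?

(C is a pure solid — omitted from Qₚ.)
Qₚ = P(CO)² / P(CO₂) = (0.399)² / (10.5) = 0.0152
Qₚ = 0.0152 < Kₚ = 0.150, so the forward reaction proceeds.

forward (toward products)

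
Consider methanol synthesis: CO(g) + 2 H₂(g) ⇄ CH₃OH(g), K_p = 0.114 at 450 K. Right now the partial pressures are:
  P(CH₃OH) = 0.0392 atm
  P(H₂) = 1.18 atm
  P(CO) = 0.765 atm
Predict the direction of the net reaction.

in the forward direction

Q_p = P(CH₃OH) / (P(CO)·P(H₂)²) = (0.0392) / ((0.765)·(1.18)²) = 0.0368
Q_p = 0.0368 < K_p = 0.114, so the forward reaction proceeds.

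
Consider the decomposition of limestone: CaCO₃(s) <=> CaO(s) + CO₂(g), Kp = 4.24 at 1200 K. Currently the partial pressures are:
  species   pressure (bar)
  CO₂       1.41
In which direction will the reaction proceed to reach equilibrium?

in the forward direction

(CaCO₃, CaO are pure solids — omitted from Qp.)
Qp = P(CO₂) = 1.41
Qp = 1.41 < Kp = 4.24, so the forward reaction proceeds.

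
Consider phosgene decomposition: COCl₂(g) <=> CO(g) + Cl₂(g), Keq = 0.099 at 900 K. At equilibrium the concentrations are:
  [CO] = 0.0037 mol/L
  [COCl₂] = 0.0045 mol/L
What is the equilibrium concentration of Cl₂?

At equilibrium, Keq = [CO]·[Cl₂] / [COCl₂] = 0.099.
(0.0037)·([Cl₂]) / (0.0045) = 0.099
[Cl₂] = 0.120 = 0.12 mol/L

[Cl₂] = 0.12 mol/L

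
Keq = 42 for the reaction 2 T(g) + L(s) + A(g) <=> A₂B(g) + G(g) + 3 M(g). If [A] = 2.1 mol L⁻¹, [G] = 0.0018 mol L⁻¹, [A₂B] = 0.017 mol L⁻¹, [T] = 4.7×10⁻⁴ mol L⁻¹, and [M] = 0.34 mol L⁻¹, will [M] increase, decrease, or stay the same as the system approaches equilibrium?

increase

(L is a pure solid — omitted from Q.)
Q = [A₂B]·[G]·[M]³ / ([T]²·[A]) = (0.017)·(0.0018)·(0.34)³ / ((4.7×10⁻⁴)²·(2.1)) = 2.6
Q = 2.6 < Keq = 42: net forward reaction.
M is a product, so it increases.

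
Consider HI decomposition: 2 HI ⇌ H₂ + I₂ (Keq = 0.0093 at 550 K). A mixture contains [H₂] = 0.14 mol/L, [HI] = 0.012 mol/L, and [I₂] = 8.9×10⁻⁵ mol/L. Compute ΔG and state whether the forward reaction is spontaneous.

Q = [H₂]·[I₂] / [HI]² = (0.14)·(8.9×10⁻⁵) / (0.012)² = 0.0865
ΔG = RT ln(Q/Keq) = (8.314 J mol⁻¹ K⁻¹)(550 K) × ln(0.0865/0.0093)
   = (4.573 kJ/mol)(2.230) = 10.2 kJ/mol
ΔG > 0, so the forward reaction is non-spontaneous (proceeds in reverse).

ΔG = 10.2 kJ/mol; the forward reaction is non-spontaneous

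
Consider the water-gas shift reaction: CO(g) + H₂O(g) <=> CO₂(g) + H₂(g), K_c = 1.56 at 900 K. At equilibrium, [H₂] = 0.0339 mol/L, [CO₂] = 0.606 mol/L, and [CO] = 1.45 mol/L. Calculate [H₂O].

[H₂O] = 0.00908 mol/L

At equilibrium, K_c = [CO₂]·[H₂] / ([CO]·[H₂O]) = 1.56.
(0.606)·(0.0339) / ((1.45)·([H₂O])) = 1.56
[H₂O] = 0.00908 mol/L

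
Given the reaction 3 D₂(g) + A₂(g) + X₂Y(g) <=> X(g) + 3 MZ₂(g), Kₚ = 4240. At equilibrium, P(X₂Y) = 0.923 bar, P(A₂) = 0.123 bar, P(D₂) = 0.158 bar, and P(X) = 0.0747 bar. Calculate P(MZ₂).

At equilibrium, Kₚ = P(X)·P(MZ₂)³ / (P(D₂)³·P(A₂)·P(X₂Y)) = 4240.
(0.0747)·(P(MZ₂))³ / ((0.158)³·(0.123)·(0.923)) = 4240
P(MZ₂)³ = 25.4 ⇒ P(MZ₂) = 2.94 bar

P(MZ₂) = 2.94 bar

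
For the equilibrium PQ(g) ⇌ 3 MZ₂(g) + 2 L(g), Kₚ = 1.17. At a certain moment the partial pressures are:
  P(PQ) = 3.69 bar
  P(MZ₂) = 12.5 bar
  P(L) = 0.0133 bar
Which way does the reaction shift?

Qₚ = P(MZ₂)³·P(L)² / P(PQ) = (12.5)³·(0.0133)² / (3.69) = 0.0936
Qₚ = 0.0936 < Kₚ = 1.17, so the forward reaction proceeds.

toward products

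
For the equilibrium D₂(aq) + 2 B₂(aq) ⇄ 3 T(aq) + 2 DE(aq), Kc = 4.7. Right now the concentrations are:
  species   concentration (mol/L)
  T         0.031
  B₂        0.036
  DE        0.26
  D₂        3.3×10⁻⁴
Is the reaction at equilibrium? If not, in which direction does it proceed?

Qc = [T]³·[DE]² / ([D₂]·[B₂]²) = (0.031)³·(0.26)² / ((3.3×10⁻⁴)·(0.036)²) = 4.7
Qc = 4.7 = Kc, so the system is already at equilibrium.

at equilibrium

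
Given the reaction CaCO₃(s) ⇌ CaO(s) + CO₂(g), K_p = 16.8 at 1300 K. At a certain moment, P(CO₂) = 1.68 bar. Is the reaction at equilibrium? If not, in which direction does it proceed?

to the right

(CaCO₃, CaO are pure solids — omitted from Q_p.)
Q_p = P(CO₂) = 1.68
Q_p = 1.68 < K_p = 16.8, so the forward reaction proceeds.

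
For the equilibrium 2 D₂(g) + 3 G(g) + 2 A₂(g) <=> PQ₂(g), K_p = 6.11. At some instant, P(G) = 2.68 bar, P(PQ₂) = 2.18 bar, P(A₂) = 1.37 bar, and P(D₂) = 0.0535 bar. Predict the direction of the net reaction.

toward reactants

Q_p = P(PQ₂) / (P(D₂)²·P(G)³·P(A₂)²) = (2.18) / ((0.0535)²·(2.68)³·(1.37)²) = 21.1
Q_p = 21.1 > K_p = 6.11, so the reverse reaction proceeds.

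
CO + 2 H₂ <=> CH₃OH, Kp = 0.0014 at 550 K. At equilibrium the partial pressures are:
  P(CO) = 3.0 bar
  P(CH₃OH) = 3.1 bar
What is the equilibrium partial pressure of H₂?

P(H₂) = 27 bar

At equilibrium, Kp = P(CH₃OH) / (P(CO)·P(H₂)²) = 0.0014.
(3.1) / ((3.0)·(P(H₂))²) = 0.0014
P(H₂)² = 738 ⇒ P(H₂) = 27 bar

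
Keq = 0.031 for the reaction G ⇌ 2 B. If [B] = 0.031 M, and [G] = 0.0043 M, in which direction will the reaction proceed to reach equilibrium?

reverse (toward reactants)

Q = [B]² / [G] = (0.031)² / (0.0043) = 0.22
Q = 0.22 > Keq = 0.031, so the reverse reaction proceeds.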